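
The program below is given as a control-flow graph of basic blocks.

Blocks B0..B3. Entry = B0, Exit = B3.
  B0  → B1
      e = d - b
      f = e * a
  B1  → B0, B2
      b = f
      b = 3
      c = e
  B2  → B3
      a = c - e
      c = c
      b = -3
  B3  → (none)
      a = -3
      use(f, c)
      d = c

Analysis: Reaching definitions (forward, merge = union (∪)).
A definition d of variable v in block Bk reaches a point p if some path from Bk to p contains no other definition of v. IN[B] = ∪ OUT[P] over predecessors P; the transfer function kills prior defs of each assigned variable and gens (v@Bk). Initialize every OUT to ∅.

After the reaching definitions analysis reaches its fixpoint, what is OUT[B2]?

Answer: {a@B2, b@B2, c@B2, e@B0, f@B0}

Derivation:
Converged values:
  B0: | IN={b@B1, c@B1, e@B0, f@B0} | OUT={b@B1, c@B1, e@B0, f@B0}
  B1: | IN={b@B1, c@B1, e@B0, f@B0} | OUT={b@B1, c@B1, e@B0, f@B0}
  B2: | IN={b@B1, c@B1, e@B0, f@B0} | OUT={a@B2, b@B2, c@B2, e@B0, f@B0}
  B3: | IN={a@B2, b@B2, c@B2, e@B0, f@B0} | OUT={a@B3, b@B2, c@B2, d@B3, e@B0, f@B0}

Merge at B2: IN[B2] = OUT[B1] = {b@B1, c@B1, e@B0, f@B0}
Applying B2's transfer function to that IN value gives OUT[B2] (row B2 above).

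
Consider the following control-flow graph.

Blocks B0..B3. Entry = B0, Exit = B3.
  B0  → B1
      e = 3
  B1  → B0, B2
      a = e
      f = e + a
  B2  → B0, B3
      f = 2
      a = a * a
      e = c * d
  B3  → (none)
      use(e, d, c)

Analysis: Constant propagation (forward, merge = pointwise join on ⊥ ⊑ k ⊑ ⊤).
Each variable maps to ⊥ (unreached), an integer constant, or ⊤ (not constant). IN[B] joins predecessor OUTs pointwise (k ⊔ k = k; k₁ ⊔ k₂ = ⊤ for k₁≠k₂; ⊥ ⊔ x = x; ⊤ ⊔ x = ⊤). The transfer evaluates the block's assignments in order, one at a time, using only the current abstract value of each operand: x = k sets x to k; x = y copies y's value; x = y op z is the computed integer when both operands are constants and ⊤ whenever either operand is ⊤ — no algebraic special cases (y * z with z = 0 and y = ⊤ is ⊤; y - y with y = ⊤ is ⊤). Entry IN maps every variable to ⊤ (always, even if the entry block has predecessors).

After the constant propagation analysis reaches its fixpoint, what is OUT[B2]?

Per-block solution:
  B0:   IN=(all ⊤)   OUT={e:3; rest ⊤}
  B1:   IN={e:3; rest ⊤}   OUT={a:3, e:3, f:6; rest ⊤}
  B2:   IN={a:3, e:3, f:6; rest ⊤}   OUT={a:9, f:2; rest ⊤}
  B3:   IN={a:9, f:2; rest ⊤}   OUT={a:9, f:2; rest ⊤}

Merge at B2: IN[B2] = OUT[B1] = {a: 3, b: ⊤, c: ⊤, d: ⊤, e: 3, f: 6}
Applying B2's transfer function to that IN value gives OUT[B2] (row B2 above).

Answer: {a: 9, b: ⊤, c: ⊤, d: ⊤, e: ⊤, f: 2}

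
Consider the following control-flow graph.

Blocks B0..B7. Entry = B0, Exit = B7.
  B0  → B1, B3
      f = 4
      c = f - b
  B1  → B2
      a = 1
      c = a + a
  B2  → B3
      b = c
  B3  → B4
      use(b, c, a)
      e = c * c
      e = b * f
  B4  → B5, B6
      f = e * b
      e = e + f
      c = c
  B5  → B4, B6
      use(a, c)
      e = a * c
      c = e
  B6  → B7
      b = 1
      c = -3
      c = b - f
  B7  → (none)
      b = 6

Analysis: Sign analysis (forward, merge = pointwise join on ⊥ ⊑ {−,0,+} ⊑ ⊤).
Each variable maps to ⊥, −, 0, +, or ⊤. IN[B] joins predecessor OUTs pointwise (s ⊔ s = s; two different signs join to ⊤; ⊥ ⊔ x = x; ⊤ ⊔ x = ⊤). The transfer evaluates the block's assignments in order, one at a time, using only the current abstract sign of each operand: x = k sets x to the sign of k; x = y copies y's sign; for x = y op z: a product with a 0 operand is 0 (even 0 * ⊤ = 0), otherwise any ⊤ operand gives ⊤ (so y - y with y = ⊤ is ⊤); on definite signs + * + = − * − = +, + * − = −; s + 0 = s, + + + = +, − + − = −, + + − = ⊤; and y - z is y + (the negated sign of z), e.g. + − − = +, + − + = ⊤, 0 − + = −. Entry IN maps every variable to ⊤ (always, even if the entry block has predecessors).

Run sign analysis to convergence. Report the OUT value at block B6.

Fixpoint table:
  B0:  IN=(all ⊤)  OUT={f:+; rest ⊤}
  B1:  IN={f:+; rest ⊤}  OUT={a:+, c:+, f:+; rest ⊤}
  B2:  IN={a:+, c:+, f:+; rest ⊤}  OUT={a:+, b:+, c:+, f:+; rest ⊤}
  B3:  IN={f:+; rest ⊤}  OUT={f:+; rest ⊤}
  B4:  IN=(all ⊤)  OUT=(all ⊤)
  B5:  IN=(all ⊤)  OUT=(all ⊤)
  B6:  IN=(all ⊤)  OUT={b:+; rest ⊤}
  B7:  IN={b:+; rest ⊤}  OUT={b:+; rest ⊤}

Merge at B6: IN[B6] = OUT[B4] ⊔ OUT[B5] = {a: ⊤, b: ⊤, c: ⊤, d: ⊤, e: ⊤, f: ⊤}
Applying B6's transfer function to that IN value gives OUT[B6] (row B6 above).

Answer: {a: ⊤, b: +, c: ⊤, d: ⊤, e: ⊤, f: ⊤}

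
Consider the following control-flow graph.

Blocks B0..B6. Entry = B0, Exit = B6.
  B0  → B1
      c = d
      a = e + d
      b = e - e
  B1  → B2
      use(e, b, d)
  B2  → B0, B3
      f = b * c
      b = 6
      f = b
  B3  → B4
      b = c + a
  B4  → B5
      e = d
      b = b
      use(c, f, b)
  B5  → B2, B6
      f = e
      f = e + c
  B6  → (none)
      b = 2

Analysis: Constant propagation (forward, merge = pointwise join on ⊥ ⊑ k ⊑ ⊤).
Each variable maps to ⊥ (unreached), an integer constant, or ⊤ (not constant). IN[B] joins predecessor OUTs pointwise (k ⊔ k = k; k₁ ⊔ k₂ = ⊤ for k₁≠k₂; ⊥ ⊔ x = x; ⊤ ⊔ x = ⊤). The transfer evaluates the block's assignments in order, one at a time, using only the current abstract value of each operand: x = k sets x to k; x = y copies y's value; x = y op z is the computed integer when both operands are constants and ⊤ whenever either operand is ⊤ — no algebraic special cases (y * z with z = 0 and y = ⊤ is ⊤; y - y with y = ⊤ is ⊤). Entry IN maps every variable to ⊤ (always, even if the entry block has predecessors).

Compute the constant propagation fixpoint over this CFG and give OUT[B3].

Converged values:
  B0:  IN=(all ⊤)  OUT=(all ⊤)
  B1:  IN=(all ⊤)  OUT=(all ⊤)
  B2:  IN=(all ⊤)  OUT={b:6, f:6; rest ⊤}
  B3:  IN={b:6, f:6; rest ⊤}  OUT={f:6; rest ⊤}
  B4:  IN={f:6; rest ⊤}  OUT={f:6; rest ⊤}
  B5:  IN={f:6; rest ⊤}  OUT=(all ⊤)
  B6:  IN=(all ⊤)  OUT={b:2; rest ⊤}

Merge at B3: IN[B3] = OUT[B2] = {a: ⊤, b: 6, c: ⊤, d: ⊤, e: ⊤, f: 6}
Applying B3's transfer function to that IN value gives OUT[B3] (row B3 above).

Answer: {a: ⊤, b: ⊤, c: ⊤, d: ⊤, e: ⊤, f: 6}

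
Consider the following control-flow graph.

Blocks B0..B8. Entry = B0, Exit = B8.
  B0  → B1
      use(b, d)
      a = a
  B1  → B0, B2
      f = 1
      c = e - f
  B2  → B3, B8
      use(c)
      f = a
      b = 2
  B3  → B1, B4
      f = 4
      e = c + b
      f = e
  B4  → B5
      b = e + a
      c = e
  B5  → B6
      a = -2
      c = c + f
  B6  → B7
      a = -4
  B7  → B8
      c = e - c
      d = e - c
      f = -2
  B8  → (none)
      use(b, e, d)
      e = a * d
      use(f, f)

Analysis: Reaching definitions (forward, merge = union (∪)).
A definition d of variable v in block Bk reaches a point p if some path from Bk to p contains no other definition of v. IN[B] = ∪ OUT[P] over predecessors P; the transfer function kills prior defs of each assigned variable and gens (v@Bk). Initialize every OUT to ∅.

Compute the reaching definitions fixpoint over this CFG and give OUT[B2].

Converged values:
  B0:   IN={a@B0, b@B2, c@B1, e@B3, f@B1}   OUT={a@B0, b@B2, c@B1, e@B3, f@B1}
  B1:   IN={a@B0, b@B2, c@B1, e@B3, f@B1, f@B3}   OUT={a@B0, b@B2, c@B1, e@B3, f@B1}
  B2:   IN={a@B0, b@B2, c@B1, e@B3, f@B1}   OUT={a@B0, b@B2, c@B1, e@B3, f@B2}
  B3:   IN={a@B0, b@B2, c@B1, e@B3, f@B2}   OUT={a@B0, b@B2, c@B1, e@B3, f@B3}
  B4:   IN={a@B0, b@B2, c@B1, e@B3, f@B3}   OUT={a@B0, b@B4, c@B4, e@B3, f@B3}
  B5:   IN={a@B0, b@B4, c@B4, e@B3, f@B3}   OUT={a@B5, b@B4, c@B5, e@B3, f@B3}
  B6:   IN={a@B5, b@B4, c@B5, e@B3, f@B3}   OUT={a@B6, b@B4, c@B5, e@B3, f@B3}
  B7:   IN={a@B6, b@B4, c@B5, e@B3, f@B3}   OUT={a@B6, b@B4, c@B7, d@B7, e@B3, f@B7}
  B8:   IN={a@B0, a@B6, b@B2, b@B4, c@B1, c@B7, d@B7, e@B3, f@B2, f@B7}   OUT={a@B0, a@B6, b@B2, b@B4, c@B1, c@B7, d@B7, e@B8, f@B2, f@B7}

Merge at B2: IN[B2] = OUT[B1] = {a@B0, b@B2, c@B1, e@B3, f@B1}
Applying B2's transfer function to that IN value gives OUT[B2] (row B2 above).

Answer: {a@B0, b@B2, c@B1, e@B3, f@B2}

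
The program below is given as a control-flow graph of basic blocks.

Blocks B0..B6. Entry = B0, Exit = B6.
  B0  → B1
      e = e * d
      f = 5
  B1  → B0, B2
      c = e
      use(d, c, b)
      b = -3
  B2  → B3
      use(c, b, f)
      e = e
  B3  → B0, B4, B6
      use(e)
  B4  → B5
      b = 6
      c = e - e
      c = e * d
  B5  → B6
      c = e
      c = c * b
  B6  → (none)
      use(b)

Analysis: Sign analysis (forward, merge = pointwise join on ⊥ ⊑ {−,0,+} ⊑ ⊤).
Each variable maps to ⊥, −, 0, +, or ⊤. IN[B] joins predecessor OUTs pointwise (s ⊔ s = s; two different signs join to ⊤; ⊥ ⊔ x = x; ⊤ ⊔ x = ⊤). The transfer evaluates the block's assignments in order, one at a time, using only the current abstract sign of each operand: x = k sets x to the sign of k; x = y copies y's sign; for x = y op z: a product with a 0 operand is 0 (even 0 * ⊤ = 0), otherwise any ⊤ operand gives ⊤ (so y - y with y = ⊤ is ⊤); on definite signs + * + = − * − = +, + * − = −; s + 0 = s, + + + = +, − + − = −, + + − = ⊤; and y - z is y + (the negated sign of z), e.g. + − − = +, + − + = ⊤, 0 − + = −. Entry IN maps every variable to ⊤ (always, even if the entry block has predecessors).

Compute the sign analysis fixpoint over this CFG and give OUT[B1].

Answer: {a: ⊤, b: -, c: ⊤, d: ⊤, e: ⊤, f: +}

Working:
Per-block solution:
  B0:   IN=(all ⊤)   OUT={f:+; rest ⊤}
  B1:   IN={f:+; rest ⊤}   OUT={b:-, f:+; rest ⊤}
  B2:   IN={b:-, f:+; rest ⊤}   OUT={b:-, f:+; rest ⊤}
  B3:   IN={b:-, f:+; rest ⊤}   OUT={b:-, f:+; rest ⊤}
  B4:   IN={b:-, f:+; rest ⊤}   OUT={b:+, f:+; rest ⊤}
  B5:   IN={b:+, f:+; rest ⊤}   OUT={b:+, f:+; rest ⊤}
  B6:   IN={f:+; rest ⊤}   OUT={f:+; rest ⊤}

Merge at B1: IN[B1] = OUT[B0] = {a: ⊤, b: ⊤, c: ⊤, d: ⊤, e: ⊤, f: +}
Applying B1's transfer function to that IN value gives OUT[B1] (row B1 above).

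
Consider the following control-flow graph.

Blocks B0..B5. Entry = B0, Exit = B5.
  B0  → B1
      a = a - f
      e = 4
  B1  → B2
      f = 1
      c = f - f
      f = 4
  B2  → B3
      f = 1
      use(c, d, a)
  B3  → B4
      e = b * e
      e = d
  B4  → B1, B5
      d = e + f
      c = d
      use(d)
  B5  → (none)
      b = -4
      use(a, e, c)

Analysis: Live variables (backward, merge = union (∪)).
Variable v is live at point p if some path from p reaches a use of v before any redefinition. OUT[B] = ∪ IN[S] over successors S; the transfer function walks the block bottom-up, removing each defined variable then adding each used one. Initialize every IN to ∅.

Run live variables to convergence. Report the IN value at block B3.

Fixpoint table:
  B0:   IN={a, b, d, f}   OUT={a, b, d, e}
  B1:   IN={a, b, d, e}   OUT={a, b, c, d, e}
  B2:   IN={a, b, c, d, e}   OUT={a, b, d, e, f}
  B3:   IN={a, b, d, e, f}   OUT={a, b, e, f}
  B4:   IN={a, b, e, f}   OUT={a, b, c, d, e}
  B5:   IN={a, c, e}   OUT={}

Merge at B3: OUT[B3] = IN[B4] = {a, b, e, f}
Applying B3's transfer function to that OUT value gives IN[B3] (row B3 above).

Answer: {a, b, d, e, f}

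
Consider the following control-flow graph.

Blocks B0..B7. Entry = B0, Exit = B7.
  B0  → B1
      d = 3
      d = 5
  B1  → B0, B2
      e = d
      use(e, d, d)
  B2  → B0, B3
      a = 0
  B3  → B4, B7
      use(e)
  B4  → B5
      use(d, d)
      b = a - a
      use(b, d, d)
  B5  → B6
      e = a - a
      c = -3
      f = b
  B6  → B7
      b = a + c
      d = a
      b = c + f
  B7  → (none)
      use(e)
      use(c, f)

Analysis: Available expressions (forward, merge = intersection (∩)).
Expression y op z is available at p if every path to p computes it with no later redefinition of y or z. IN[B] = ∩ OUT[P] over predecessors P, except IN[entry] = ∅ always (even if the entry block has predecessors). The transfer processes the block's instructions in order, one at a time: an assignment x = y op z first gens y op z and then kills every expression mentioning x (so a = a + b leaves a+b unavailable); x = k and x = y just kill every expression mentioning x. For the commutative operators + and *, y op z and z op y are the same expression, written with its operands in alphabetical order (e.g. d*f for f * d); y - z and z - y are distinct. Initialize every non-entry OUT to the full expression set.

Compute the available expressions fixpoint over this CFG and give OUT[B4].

Per-block solution:
  B0:  IN={}  OUT={}
  B1:  IN={}  OUT={}
  B2:  IN={}  OUT={}
  B3:  IN={}  OUT={}
  B4:  IN={}  OUT={a-a}
  B5:  IN={a-a}  OUT={a-a}
  B6:  IN={a-a}  OUT={a+c, a-a, c+f}
  B7:  IN={}  OUT={}

Merge at B4: IN[B4] = OUT[B3] = {}
Applying B4's transfer function to that IN value gives OUT[B4] (row B4 above).

Answer: {a-a}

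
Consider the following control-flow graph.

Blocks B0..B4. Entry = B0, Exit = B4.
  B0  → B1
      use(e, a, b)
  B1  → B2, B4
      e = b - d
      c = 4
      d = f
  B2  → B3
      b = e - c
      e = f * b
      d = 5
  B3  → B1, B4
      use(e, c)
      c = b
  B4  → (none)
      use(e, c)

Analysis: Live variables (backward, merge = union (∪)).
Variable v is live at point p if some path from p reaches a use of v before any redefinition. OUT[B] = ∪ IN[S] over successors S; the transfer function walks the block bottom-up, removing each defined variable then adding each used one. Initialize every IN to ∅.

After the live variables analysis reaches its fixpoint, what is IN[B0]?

Per-block solution:
  B0:   IN={a, b, d, e, f}   OUT={b, d, f}
  B1:   IN={b, d, f}   OUT={c, e, f}
  B2:   IN={c, e, f}   OUT={b, c, d, e, f}
  B3:   IN={b, c, d, e, f}   OUT={b, c, d, e, f}
  B4:   IN={c, e}   OUT={}

Merge at B0: OUT[B0] = IN[B1] = {b, d, f}
Applying B0's transfer function to that OUT value gives IN[B0] (row B0 above).

Answer: {a, b, d, e, f}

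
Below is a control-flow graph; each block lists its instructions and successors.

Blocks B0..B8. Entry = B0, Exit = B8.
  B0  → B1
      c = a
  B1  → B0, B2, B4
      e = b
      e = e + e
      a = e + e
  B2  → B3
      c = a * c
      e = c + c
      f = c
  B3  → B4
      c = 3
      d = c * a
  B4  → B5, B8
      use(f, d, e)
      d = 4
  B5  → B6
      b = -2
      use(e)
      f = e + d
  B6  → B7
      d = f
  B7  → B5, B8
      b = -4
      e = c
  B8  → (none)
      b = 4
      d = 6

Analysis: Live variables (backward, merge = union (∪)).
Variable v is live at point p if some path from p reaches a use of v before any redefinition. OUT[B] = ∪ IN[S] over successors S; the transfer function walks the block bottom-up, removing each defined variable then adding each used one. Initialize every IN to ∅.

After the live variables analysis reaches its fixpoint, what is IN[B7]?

Answer: {c, d}

Trace:
Fixpoint table:
  B0:  IN={a, b, d, f}  OUT={b, c, d, f}
  B1:  IN={b, c, d, f}  OUT={a, b, c, d, e, f}
  B2:  IN={a, c}  OUT={a, e, f}
  B3:  IN={a, e, f}  OUT={c, d, e, f}
  B4:  IN={c, d, e, f}  OUT={c, d, e}
  B5:  IN={c, d, e}  OUT={c, f}
  B6:  IN={c, f}  OUT={c, d}
  B7:  IN={c, d}  OUT={c, d, e}
  B8:  IN={}  OUT={}

Merge at B7: OUT[B7] = IN[B5] ⊔ IN[B8] = {c, d, e}
Applying B7's transfer function to that OUT value gives IN[B7] (row B7 above).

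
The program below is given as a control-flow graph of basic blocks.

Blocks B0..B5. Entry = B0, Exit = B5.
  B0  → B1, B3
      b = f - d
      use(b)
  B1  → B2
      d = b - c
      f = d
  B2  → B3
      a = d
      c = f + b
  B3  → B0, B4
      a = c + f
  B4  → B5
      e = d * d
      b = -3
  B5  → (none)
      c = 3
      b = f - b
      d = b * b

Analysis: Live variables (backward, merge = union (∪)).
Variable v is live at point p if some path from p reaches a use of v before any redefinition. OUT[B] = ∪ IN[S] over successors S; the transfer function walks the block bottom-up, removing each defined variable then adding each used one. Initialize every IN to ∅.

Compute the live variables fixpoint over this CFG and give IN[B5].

Per-block solution:
  B0:  IN={c, d, f}  OUT={b, c, d, f}
  B1:  IN={b, c}  OUT={b, d, f}
  B2:  IN={b, d, f}  OUT={c, d, f}
  B3:  IN={c, d, f}  OUT={c, d, f}
  B4:  IN={d, f}  OUT={b, f}
  B5:  IN={b, f}  OUT={}

B5 is the boundary node: OUT[B5] = {}
Applying B5's transfer function to that OUT value gives IN[B5] (row B5 above).

Answer: {b, f}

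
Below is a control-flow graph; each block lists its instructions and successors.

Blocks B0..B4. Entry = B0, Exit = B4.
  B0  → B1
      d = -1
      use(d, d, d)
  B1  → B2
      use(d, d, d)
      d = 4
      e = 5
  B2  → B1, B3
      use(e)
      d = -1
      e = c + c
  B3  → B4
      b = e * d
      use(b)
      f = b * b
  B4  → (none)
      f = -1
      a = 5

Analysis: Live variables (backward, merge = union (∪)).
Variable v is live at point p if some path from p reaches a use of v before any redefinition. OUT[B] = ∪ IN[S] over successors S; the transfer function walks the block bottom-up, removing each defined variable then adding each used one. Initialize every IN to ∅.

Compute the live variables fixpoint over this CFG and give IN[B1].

Answer: {c, d}

Derivation:
Converged values:
  B0: | IN={c} | OUT={c, d}
  B1: | IN={c, d} | OUT={c, e}
  B2: | IN={c, e} | OUT={c, d, e}
  B3: | IN={d, e} | OUT={}
  B4: | IN={} | OUT={}

Merge at B1: OUT[B1] = IN[B2] = {c, e}
Applying B1's transfer function to that OUT value gives IN[B1] (row B1 above).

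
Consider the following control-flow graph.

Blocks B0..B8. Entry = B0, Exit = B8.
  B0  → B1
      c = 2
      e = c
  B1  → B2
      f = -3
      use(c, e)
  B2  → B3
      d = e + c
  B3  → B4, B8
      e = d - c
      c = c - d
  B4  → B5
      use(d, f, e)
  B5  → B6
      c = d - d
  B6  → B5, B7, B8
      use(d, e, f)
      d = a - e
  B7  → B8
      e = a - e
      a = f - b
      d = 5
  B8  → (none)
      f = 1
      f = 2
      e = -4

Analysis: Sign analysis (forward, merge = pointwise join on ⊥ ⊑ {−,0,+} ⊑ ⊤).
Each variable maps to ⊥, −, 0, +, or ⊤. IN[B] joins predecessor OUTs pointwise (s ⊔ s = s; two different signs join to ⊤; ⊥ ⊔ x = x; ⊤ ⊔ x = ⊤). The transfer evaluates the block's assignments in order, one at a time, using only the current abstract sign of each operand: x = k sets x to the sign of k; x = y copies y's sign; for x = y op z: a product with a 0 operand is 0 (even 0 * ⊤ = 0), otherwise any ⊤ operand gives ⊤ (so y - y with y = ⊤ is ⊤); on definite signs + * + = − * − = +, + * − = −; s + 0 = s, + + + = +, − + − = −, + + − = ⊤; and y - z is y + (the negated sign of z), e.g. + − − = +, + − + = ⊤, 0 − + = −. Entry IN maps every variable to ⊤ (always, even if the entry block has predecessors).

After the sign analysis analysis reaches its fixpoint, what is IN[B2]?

Answer: {a: ⊤, b: ⊤, c: +, d: ⊤, e: +, f: -}

Derivation:
Fixpoint table:
  B0:  IN=(all ⊤)  OUT={c:+, e:+; rest ⊤}
  B1:  IN={c:+, e:+; rest ⊤}  OUT={c:+, e:+, f:-; rest ⊤}
  B2:  IN={c:+, e:+, f:-; rest ⊤}  OUT={c:+, d:+, e:+, f:-; rest ⊤}
  B3:  IN={c:+, d:+, e:+, f:-; rest ⊤}  OUT={d:+, f:-; rest ⊤}
  B4:  IN={d:+, f:-; rest ⊤}  OUT={d:+, f:-; rest ⊤}
  B5:  IN={f:-; rest ⊤}  OUT={f:-; rest ⊤}
  B6:  IN={f:-; rest ⊤}  OUT={f:-; rest ⊤}
  B7:  IN={f:-; rest ⊤}  OUT={d:+, f:-; rest ⊤}
  B8:  IN={f:-; rest ⊤}  OUT={e:-, f:+; rest ⊤}

Merge at B2: IN[B2] = OUT[B1] = {a: ⊤, b: ⊤, c: +, d: ⊤, e: +, f: -}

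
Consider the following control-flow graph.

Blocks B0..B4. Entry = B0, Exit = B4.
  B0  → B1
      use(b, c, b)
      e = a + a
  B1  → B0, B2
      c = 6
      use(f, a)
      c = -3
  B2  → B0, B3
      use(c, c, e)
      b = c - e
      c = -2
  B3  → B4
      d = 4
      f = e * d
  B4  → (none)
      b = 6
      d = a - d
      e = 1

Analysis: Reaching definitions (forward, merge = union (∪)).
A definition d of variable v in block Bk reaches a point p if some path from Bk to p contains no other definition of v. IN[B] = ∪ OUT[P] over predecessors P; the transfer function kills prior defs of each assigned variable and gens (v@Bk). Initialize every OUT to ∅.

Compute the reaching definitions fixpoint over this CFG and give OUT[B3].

Answer: {b@B2, c@B2, d@B3, e@B0, f@B3}

Derivation:
Fixpoint table:
  B0:   IN={b@B2, c@B1, c@B2, e@B0}   OUT={b@B2, c@B1, c@B2, e@B0}
  B1:   IN={b@B2, c@B1, c@B2, e@B0}   OUT={b@B2, c@B1, e@B0}
  B2:   IN={b@B2, c@B1, e@B0}   OUT={b@B2, c@B2, e@B0}
  B3:   IN={b@B2, c@B2, e@B0}   OUT={b@B2, c@B2, d@B3, e@B0, f@B3}
  B4:   IN={b@B2, c@B2, d@B3, e@B0, f@B3}   OUT={b@B4, c@B2, d@B4, e@B4, f@B3}

Merge at B3: IN[B3] = OUT[B2] = {b@B2, c@B2, e@B0}
Applying B3's transfer function to that IN value gives OUT[B3] (row B3 above).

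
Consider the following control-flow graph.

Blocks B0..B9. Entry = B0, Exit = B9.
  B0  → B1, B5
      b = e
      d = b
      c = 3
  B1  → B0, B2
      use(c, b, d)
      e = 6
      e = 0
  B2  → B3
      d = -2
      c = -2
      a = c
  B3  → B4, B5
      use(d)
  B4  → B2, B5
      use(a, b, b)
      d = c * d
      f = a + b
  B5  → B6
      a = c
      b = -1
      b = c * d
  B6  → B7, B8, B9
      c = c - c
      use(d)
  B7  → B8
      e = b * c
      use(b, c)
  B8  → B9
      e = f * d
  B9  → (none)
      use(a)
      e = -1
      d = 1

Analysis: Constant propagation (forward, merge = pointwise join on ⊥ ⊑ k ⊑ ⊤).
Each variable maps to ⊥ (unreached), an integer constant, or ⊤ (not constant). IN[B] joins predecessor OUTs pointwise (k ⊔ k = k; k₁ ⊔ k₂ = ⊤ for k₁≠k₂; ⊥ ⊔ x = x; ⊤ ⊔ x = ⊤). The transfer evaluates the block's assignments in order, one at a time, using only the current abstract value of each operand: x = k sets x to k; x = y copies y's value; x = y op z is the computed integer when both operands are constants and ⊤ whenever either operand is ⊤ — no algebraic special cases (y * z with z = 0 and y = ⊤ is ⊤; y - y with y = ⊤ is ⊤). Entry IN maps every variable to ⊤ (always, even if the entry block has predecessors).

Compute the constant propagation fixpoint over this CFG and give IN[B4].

Answer: {a: -2, b: ⊤, c: -2, d: -2, e: 0, f: ⊤}

Working:
Fixpoint table:
  B0:   IN=(all ⊤)   OUT={c:3; rest ⊤}
  B1:   IN={c:3; rest ⊤}   OUT={c:3, e:0; rest ⊤}
  B2:   IN={e:0; rest ⊤}   OUT={a:-2, c:-2, d:-2, e:0; rest ⊤}
  B3:   IN={a:-2, c:-2, d:-2, e:0; rest ⊤}   OUT={a:-2, c:-2, d:-2, e:0; rest ⊤}
  B4:   IN={a:-2, c:-2, d:-2, e:0; rest ⊤}   OUT={a:-2, c:-2, d:4, e:0; rest ⊤}
  B5:   IN=(all ⊤)   OUT=(all ⊤)
  B6:   IN=(all ⊤)   OUT=(all ⊤)
  B7:   IN=(all ⊤)   OUT=(all ⊤)
  B8:   IN=(all ⊤)   OUT=(all ⊤)
  B9:   IN=(all ⊤)   OUT={d:1, e:-1; rest ⊤}

Merge at B4: IN[B4] = OUT[B3] = {a: -2, b: ⊤, c: -2, d: -2, e: 0, f: ⊤}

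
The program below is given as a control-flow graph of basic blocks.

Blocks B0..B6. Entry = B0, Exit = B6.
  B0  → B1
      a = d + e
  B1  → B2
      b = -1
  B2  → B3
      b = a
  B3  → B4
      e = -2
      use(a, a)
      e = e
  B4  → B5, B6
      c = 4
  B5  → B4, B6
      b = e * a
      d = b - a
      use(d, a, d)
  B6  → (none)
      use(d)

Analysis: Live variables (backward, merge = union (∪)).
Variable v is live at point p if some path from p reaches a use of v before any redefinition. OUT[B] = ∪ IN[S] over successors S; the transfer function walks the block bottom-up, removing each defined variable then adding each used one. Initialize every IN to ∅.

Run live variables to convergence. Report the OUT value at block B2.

Answer: {a, d}

Derivation:
Converged values:
  B0:  IN={d, e}  OUT={a, d}
  B1:  IN={a, d}  OUT={a, d}
  B2:  IN={a, d}  OUT={a, d}
  B3:  IN={a, d}  OUT={a, d, e}
  B4:  IN={a, d, e}  OUT={a, d, e}
  B5:  IN={a, e}  OUT={a, d, e}
  B6:  IN={d}  OUT={}

Merge at B2: OUT[B2] = IN[B3] = {a, d}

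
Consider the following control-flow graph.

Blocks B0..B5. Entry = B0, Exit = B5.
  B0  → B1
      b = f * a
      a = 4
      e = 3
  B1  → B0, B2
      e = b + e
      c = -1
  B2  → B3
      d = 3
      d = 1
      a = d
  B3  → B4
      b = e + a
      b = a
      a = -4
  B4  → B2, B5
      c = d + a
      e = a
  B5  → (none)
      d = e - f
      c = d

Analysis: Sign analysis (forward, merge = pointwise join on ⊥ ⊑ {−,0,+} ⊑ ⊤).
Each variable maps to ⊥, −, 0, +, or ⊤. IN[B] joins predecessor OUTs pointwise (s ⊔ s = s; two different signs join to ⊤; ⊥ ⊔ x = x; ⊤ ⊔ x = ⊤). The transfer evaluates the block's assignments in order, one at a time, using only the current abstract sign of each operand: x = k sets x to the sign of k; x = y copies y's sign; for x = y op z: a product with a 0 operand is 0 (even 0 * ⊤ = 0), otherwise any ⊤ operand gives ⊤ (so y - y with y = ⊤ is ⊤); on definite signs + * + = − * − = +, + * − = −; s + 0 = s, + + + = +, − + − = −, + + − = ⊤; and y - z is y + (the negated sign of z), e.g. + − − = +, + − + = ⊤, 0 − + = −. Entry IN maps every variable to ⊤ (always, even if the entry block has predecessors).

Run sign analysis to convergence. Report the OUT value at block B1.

Answer: {a: +, b: ⊤, c: -, d: ⊤, e: ⊤, f: ⊤}

Working:
Converged values:
  B0: | IN=(all ⊤) | OUT={a:+, e:+; rest ⊤}
  B1: | IN={a:+, e:+; rest ⊤} | OUT={a:+, c:-; rest ⊤}
  B2: | IN=(all ⊤) | OUT={a:+, d:+; rest ⊤}
  B3: | IN={a:+, d:+; rest ⊤} | OUT={a:-, b:+, d:+; rest ⊤}
  B4: | IN={a:-, b:+, d:+; rest ⊤} | OUT={a:-, b:+, d:+, e:-; rest ⊤}
  B5: | IN={a:-, b:+, d:+, e:-; rest ⊤} | OUT={a:-, b:+, e:-; rest ⊤}

Merge at B1: IN[B1] = OUT[B0] = {a: +, b: ⊤, c: ⊤, d: ⊤, e: +, f: ⊤}
Applying B1's transfer function to that IN value gives OUT[B1] (row B1 above).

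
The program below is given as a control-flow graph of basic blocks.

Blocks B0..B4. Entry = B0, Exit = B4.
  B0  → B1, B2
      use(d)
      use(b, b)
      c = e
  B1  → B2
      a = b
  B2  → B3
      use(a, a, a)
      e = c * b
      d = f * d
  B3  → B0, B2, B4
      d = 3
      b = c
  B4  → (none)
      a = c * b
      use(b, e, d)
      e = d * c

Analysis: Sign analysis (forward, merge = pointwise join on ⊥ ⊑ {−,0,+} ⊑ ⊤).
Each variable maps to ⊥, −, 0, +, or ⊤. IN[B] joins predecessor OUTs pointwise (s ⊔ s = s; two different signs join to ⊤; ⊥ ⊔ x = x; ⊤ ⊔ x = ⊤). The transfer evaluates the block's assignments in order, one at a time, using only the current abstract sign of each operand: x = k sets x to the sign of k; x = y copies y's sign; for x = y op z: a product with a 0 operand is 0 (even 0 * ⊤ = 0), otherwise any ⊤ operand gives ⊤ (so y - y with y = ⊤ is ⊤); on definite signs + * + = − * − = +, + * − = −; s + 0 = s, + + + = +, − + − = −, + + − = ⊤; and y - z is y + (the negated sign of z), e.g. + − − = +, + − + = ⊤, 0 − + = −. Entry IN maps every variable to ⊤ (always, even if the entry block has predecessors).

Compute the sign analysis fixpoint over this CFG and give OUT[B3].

Answer: {a: ⊤, b: ⊤, c: ⊤, d: +, e: ⊤, f: ⊤}

Trace:
Converged values:
  B0: | IN=(all ⊤) | OUT=(all ⊤)
  B1: | IN=(all ⊤) | OUT=(all ⊤)
  B2: | IN=(all ⊤) | OUT=(all ⊤)
  B3: | IN=(all ⊤) | OUT={d:+; rest ⊤}
  B4: | IN={d:+; rest ⊤} | OUT={d:+; rest ⊤}

Merge at B3: IN[B3] = OUT[B2] = {a: ⊤, b: ⊤, c: ⊤, d: ⊤, e: ⊤, f: ⊤}
Applying B3's transfer function to that IN value gives OUT[B3] (row B3 above).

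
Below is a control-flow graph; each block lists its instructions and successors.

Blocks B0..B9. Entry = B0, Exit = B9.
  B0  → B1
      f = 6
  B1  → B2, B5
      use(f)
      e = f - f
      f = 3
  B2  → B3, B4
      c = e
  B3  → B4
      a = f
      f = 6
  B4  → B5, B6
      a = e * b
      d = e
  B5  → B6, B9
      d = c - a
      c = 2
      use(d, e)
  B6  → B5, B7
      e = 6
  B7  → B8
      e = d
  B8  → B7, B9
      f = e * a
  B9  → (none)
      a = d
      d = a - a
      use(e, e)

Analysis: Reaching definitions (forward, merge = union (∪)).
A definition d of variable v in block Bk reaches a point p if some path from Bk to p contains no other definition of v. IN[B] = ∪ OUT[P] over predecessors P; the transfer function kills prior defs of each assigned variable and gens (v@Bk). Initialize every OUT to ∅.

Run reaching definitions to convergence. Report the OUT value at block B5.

Answer: {a@B4, c@B5, d@B5, e@B1, e@B6, f@B1, f@B3}

Trace:
Fixpoint table:
  B0:   IN={}   OUT={f@B0}
  B1:   IN={f@B0}   OUT={e@B1, f@B1}
  B2:   IN={e@B1, f@B1}   OUT={c@B2, e@B1, f@B1}
  B3:   IN={c@B2, e@B1, f@B1}   OUT={a@B3, c@B2, e@B1, f@B3}
  B4:   IN={a@B3, c@B2, e@B1, f@B1, f@B3}   OUT={a@B4, c@B2, d@B4, e@B1, f@B1, f@B3}
  B5:   IN={a@B4, c@B2, c@B5, d@B4, d@B5, e@B1, e@B6, f@B1, f@B3}   OUT={a@B4, c@B5, d@B5, e@B1, e@B6, f@B1, f@B3}
  B6:   IN={a@B4, c@B2, c@B5, d@B4, d@B5, e@B1, e@B6, f@B1, f@B3}   OUT={a@B4, c@B2, c@B5, d@B4, d@B5, e@B6, f@B1, f@B3}
  B7:   IN={a@B4, c@B2, c@B5, d@B4, d@B5, e@B6, e@B7, f@B1, f@B3, f@B8}   OUT={a@B4, c@B2, c@B5, d@B4, d@B5, e@B7, f@B1, f@B3, f@B8}
  B8:   IN={a@B4, c@B2, c@B5, d@B4, d@B5, e@B7, f@B1, f@B3, f@B8}   OUT={a@B4, c@B2, c@B5, d@B4, d@B5, e@B7, f@B8}
  B9:   IN={a@B4, c@B2, c@B5, d@B4, d@B5, e@B1, e@B6, e@B7, f@B1, f@B3, f@B8}   OUT={a@B9, c@B2, c@B5, d@B9, e@B1, e@B6, e@B7, f@B1, f@B3, f@B8}

Merge at B5: IN[B5] = OUT[B1] ⊔ OUT[B4] ⊔ OUT[B6] = {a@B4, c@B2, c@B5, d@B4, d@B5, e@B1, e@B6, f@B1, f@B3}
Applying B5's transfer function to that IN value gives OUT[B5] (row B5 above).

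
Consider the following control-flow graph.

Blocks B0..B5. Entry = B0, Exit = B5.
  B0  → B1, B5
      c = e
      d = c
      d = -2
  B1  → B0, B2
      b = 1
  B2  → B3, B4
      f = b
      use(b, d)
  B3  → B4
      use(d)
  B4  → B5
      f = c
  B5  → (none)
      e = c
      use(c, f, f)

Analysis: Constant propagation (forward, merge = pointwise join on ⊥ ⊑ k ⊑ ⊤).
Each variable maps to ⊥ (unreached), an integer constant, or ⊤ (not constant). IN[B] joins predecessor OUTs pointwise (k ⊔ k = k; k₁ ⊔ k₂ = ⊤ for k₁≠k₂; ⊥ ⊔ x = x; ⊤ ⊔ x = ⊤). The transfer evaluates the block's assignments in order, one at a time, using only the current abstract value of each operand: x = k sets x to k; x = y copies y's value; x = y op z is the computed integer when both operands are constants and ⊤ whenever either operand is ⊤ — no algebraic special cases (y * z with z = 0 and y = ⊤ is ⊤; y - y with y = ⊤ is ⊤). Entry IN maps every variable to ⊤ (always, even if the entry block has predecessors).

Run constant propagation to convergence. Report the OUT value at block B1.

Converged values:
  B0: | IN=(all ⊤) | OUT={d:-2; rest ⊤}
  B1: | IN={d:-2; rest ⊤} | OUT={b:1, d:-2; rest ⊤}
  B2: | IN={b:1, d:-2; rest ⊤} | OUT={b:1, d:-2, f:1; rest ⊤}
  B3: | IN={b:1, d:-2, f:1; rest ⊤} | OUT={b:1, d:-2, f:1; rest ⊤}
  B4: | IN={b:1, d:-2, f:1; rest ⊤} | OUT={b:1, d:-2; rest ⊤}
  B5: | IN={d:-2; rest ⊤} | OUT={d:-2; rest ⊤}

Merge at B1: IN[B1] = OUT[B0] = {a: ⊤, b: ⊤, c: ⊤, d: -2, e: ⊤, f: ⊤}
Applying B1's transfer function to that IN value gives OUT[B1] (row B1 above).

Answer: {a: ⊤, b: 1, c: ⊤, d: -2, e: ⊤, f: ⊤}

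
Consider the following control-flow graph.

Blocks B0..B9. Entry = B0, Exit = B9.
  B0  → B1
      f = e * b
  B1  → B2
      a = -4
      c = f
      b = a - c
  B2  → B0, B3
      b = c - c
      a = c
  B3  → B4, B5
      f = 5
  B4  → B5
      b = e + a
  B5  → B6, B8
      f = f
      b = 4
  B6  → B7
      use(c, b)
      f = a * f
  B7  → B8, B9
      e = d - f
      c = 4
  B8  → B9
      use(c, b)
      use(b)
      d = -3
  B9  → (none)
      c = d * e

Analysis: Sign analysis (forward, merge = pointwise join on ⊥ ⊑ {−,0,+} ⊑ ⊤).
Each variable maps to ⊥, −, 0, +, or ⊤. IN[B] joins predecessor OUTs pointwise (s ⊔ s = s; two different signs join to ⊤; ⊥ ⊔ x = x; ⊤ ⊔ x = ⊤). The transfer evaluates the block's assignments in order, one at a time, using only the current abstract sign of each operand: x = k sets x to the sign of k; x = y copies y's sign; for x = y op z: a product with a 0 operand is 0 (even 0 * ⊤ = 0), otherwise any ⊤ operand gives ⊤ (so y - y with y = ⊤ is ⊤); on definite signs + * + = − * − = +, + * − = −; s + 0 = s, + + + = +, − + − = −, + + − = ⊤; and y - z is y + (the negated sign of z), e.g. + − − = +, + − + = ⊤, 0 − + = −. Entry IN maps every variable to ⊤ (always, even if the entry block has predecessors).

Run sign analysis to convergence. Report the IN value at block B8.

Fixpoint table:
  B0: | IN=(all ⊤) | OUT=(all ⊤)
  B1: | IN=(all ⊤) | OUT={a:-; rest ⊤}
  B2: | IN={a:-; rest ⊤} | OUT=(all ⊤)
  B3: | IN=(all ⊤) | OUT={f:+; rest ⊤}
  B4: | IN={f:+; rest ⊤} | OUT={f:+; rest ⊤}
  B5: | IN={f:+; rest ⊤} | OUT={b:+, f:+; rest ⊤}
  B6: | IN={b:+, f:+; rest ⊤} | OUT={b:+; rest ⊤}
  B7: | IN={b:+; rest ⊤} | OUT={b:+, c:+; rest ⊤}
  B8: | IN={b:+; rest ⊤} | OUT={b:+, d:-; rest ⊤}
  B9: | IN={b:+; rest ⊤} | OUT={b:+; rest ⊤}

Merge at B8: IN[B8] = OUT[B5] ⊔ OUT[B7] = {a: ⊤, b: +, c: ⊤, d: ⊤, e: ⊤, f: ⊤}

Answer: {a: ⊤, b: +, c: ⊤, d: ⊤, e: ⊤, f: ⊤}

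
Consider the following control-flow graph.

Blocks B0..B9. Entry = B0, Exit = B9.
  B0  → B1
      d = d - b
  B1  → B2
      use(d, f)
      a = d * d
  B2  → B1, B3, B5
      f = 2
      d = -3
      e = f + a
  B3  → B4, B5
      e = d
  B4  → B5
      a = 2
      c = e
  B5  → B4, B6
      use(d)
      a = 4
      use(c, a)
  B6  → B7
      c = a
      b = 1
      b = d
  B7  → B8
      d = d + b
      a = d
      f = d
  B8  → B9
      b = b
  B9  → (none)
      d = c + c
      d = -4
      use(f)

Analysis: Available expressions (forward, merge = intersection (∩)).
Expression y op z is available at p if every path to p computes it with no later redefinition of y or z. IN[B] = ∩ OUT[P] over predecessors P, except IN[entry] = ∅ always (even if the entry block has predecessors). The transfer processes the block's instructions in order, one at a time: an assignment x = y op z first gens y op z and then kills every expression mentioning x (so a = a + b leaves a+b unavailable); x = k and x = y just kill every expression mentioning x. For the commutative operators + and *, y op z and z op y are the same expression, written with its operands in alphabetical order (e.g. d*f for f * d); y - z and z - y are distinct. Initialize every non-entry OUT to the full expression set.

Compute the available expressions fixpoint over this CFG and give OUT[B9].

Fixpoint table:
  B0: | IN={} | OUT={}
  B1: | IN={} | OUT={d*d}
  B2: | IN={d*d} | OUT={a+f}
  B3: | IN={a+f} | OUT={a+f}
  B4: | IN={} | OUT={}
  B5: | IN={} | OUT={}
  B6: | IN={} | OUT={}
  B7: | IN={} | OUT={}
  B8: | IN={} | OUT={}
  B9: | IN={} | OUT={c+c}

Merge at B9: IN[B9] = OUT[B8] = {}
Applying B9's transfer function to that IN value gives OUT[B9] (row B9 above).

Answer: {c+c}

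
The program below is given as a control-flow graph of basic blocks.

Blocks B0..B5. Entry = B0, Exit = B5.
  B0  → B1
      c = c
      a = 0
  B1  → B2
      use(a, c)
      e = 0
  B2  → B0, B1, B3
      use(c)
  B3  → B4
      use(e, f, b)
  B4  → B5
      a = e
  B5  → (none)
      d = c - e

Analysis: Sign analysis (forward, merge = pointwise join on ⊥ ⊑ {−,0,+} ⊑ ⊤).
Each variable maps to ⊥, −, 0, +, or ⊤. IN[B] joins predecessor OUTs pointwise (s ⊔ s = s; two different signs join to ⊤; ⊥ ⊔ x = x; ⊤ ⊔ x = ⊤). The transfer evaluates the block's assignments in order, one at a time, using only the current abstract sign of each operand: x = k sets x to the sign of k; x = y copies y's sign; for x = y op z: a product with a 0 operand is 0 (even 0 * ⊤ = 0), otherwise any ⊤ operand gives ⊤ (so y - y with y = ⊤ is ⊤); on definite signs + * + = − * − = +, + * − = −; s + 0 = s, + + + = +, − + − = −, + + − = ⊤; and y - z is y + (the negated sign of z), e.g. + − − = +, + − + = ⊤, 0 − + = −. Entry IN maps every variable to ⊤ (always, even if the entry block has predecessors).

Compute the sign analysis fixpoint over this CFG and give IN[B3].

Fixpoint table:
  B0:  IN=(all ⊤)  OUT={a:0; rest ⊤}
  B1:  IN={a:0; rest ⊤}  OUT={a:0, e:0; rest ⊤}
  B2:  IN={a:0, e:0; rest ⊤}  OUT={a:0, e:0; rest ⊤}
  B3:  IN={a:0, e:0; rest ⊤}  OUT={a:0, e:0; rest ⊤}
  B4:  IN={a:0, e:0; rest ⊤}  OUT={a:0, e:0; rest ⊤}
  B5:  IN={a:0, e:0; rest ⊤}  OUT={a:0, e:0; rest ⊤}

Merge at B3: IN[B3] = OUT[B2] = {a: 0, b: ⊤, c: ⊤, d: ⊤, e: 0, f: ⊤}

Answer: {a: 0, b: ⊤, c: ⊤, d: ⊤, e: 0, f: ⊤}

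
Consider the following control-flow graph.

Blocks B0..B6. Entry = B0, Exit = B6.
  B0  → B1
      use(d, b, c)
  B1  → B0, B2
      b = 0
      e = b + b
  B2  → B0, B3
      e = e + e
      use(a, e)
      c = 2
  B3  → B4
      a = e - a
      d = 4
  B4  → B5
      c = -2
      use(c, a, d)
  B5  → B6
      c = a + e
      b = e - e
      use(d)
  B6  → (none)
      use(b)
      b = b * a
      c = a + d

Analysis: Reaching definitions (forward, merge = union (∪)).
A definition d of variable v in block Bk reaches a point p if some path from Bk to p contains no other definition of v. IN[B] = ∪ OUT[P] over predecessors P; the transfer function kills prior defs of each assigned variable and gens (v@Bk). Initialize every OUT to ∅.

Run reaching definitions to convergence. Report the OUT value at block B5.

Fixpoint table:
  B0: | IN={b@B1, c@B2, e@B1, e@B2} | OUT={b@B1, c@B2, e@B1, e@B2}
  B1: | IN={b@B1, c@B2, e@B1, e@B2} | OUT={b@B1, c@B2, e@B1}
  B2: | IN={b@B1, c@B2, e@B1} | OUT={b@B1, c@B2, e@B2}
  B3: | IN={b@B1, c@B2, e@B2} | OUT={a@B3, b@B1, c@B2, d@B3, e@B2}
  B4: | IN={a@B3, b@B1, c@B2, d@B3, e@B2} | OUT={a@B3, b@B1, c@B4, d@B3, e@B2}
  B5: | IN={a@B3, b@B1, c@B4, d@B3, e@B2} | OUT={a@B3, b@B5, c@B5, d@B3, e@B2}
  B6: | IN={a@B3, b@B5, c@B5, d@B3, e@B2} | OUT={a@B3, b@B6, c@B6, d@B3, e@B2}

Merge at B5: IN[B5] = OUT[B4] = {a@B3, b@B1, c@B4, d@B3, e@B2}
Applying B5's transfer function to that IN value gives OUT[B5] (row B5 above).

Answer: {a@B3, b@B5, c@B5, d@B3, e@B2}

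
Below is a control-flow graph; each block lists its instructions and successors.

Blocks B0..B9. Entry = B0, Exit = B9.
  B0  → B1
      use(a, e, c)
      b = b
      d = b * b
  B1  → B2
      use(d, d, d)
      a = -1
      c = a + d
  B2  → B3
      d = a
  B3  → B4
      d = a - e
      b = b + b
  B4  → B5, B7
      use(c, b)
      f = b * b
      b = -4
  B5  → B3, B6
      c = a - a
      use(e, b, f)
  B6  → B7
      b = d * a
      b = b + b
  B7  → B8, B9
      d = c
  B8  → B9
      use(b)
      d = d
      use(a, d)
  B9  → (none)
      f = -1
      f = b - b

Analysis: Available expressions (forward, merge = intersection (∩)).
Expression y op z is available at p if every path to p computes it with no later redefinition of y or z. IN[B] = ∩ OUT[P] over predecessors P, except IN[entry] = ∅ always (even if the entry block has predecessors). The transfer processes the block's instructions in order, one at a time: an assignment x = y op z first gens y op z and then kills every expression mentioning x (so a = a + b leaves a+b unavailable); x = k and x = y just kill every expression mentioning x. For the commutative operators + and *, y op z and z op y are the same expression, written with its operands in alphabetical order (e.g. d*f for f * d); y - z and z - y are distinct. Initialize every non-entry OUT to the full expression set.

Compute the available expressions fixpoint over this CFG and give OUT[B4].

Fixpoint table:
  B0: | IN={} | OUT={b*b}
  B1: | IN={b*b} | OUT={a+d, b*b}
  B2: | IN={a+d, b*b} | OUT={b*b}
  B3: | IN={} | OUT={a-e}
  B4: | IN={a-e} | OUT={a-e}
  B5: | IN={a-e} | OUT={a-a, a-e}
  B6: | IN={a-a, a-e} | OUT={a*d, a-a, a-e}
  B7: | IN={a-e} | OUT={a-e}
  B8: | IN={a-e} | OUT={a-e}
  B9: | IN={a-e} | OUT={a-e, b-b}

Merge at B4: IN[B4] = OUT[B3] = {a-e}
Applying B4's transfer function to that IN value gives OUT[B4] (row B4 above).

Answer: {a-e}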